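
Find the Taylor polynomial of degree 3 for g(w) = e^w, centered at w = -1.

(w + 1)^3*e^(-1)/6 + (w + 1)^2*e^(-1)/2 + (w + 1)*e^(-1) + e^(-1)

g(-1) = e^(-1)
g′(-1) = e^(-1)
g′′(-1) = e^(-1)
g′′′(-1) = e^(-1)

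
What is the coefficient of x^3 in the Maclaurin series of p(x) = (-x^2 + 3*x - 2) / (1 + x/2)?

Multiply each power in the prefactor through the base expansion.
p(0) = -2
p′(0) = 4
p′′(0) = -6
p′′′(0) = 9
So c_3 = p′′′(0)/3! = 3/2.

3/2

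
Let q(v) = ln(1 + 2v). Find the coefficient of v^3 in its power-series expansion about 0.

8/3

q(0) = 0
q′(0) = 2
q′′(0) = -4
q′′′(0) = 16
So c_3 = q′′′(0)/3! = 8/3.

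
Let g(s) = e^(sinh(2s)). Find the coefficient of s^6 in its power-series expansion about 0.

Plug the Maclaurin series of the inner function into that of the outer and collect terms.
So c_6 = g^(6)(0)/6! = 148/45.

148/45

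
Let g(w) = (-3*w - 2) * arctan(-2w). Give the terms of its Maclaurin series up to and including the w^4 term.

-8*w^4 - 16*w^3/3 + 6*w^2 + 4*w

Distribute the polynomial across the series and collect like powers.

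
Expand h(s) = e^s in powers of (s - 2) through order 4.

h(2) = e^(2)
h′(2) = e^(2)
h′′(2) = e^(2)
h′′′(2) = e^(2)
h^(4)(2) = e^(2)
Dividing each by k! gives the coefficients c_0, ..., c_4.

(s - 2)^4*e^(2)/24 + (s - 2)^3*e^(2)/6 + (s - 2)^2*e^(2)/2 + (s - 2)*e^(2) + e^(2)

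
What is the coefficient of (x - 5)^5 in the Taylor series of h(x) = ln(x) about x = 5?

1/15625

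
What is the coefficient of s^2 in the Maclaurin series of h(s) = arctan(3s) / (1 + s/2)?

-3/2

Write out both Maclaurin series and multiply, keeping only the needed powers.
[s^0] = 0;  [s^1] = 3;  [s^2] = -3/2.
So c_2 = h′′(0)/2! = -3/2.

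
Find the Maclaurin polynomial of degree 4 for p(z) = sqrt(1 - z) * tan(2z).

-35*z^4/24 + 29*z^3/12 - z^2 + 2*z

Write out both Maclaurin series and multiply, keeping only the needed powers.
[z^0] = 0;  [z^1] = 2;  [z^2] = -1;  [z^3] = 29/12;  [z^4] = -35/24.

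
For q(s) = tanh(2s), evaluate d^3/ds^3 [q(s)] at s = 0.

-16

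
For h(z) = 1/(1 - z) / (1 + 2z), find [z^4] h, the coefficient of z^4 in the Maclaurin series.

11

Multiply the two series term by term and collect like powers.
h(0) = 1
h′(0) = -1
h′′(0) = 6
h′′′(0) = -30
h^(4)(0) = 264
So c_4 = h^(4)(0)/4! = 11.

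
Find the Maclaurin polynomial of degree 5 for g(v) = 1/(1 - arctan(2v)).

Plug the Maclaurin series of the inner function into that of the outer and collect terms.
[v^0] = 1;  [v^1] = 2;  [v^2] = 4;  [v^3] = 16/3;  [v^4] = 16/3;  [v^5] = 32/5.

32*v^5/5 + 16*v^4/3 + 16*v^3/3 + 4*v^2 + 2*v + 1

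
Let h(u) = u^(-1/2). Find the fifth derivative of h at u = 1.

-945/32

From the series, [(u - 1)^5] h = -63/256; multiply by 5! = 120 to get -945/32.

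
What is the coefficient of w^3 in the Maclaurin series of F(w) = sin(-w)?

1/6

Use the known series and substitute for the argument.
So c_3 = F′′′(0)/3! = 1/6.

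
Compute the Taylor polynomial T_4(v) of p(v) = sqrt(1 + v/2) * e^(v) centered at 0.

449*v^4/6144 + 103*v^3/384 + 23*v^2/32 + 5*v/4 + 1

Expand each factor separately, then convolve coefficients.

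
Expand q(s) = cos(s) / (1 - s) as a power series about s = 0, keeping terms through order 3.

s^3/2 + s^2/2 + s + 1

Multiply the two series term by term and collect like powers.
q(0) = 1
q′(0) = 1
q′′(0) = 1
q′′′(0) = 3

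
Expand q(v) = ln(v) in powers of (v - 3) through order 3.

q(3) = ln(3)
q′(3) = 1/3
q′′(3) = -1/9
q′′′(3) = 2/27
Dividing each by k! gives the coefficients c_0, ..., c_3.

(v - 3)^3/81 - (v - 3)^2/18 + (v - 3)/3 + ln(3)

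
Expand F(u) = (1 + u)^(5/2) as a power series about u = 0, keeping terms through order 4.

-5*u^4/128 + 5*u^3/16 + 15*u^2/8 + 5*u/2 + 1

[u^0] = 1;  [u^1] = 5/2;  [u^2] = 15/8;  [u^3] = 5/16;  [u^4] = -5/128.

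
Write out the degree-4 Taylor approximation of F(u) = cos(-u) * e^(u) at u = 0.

Expand each factor separately, then convolve coefficients.
F(0) = 1
F′(0) = 1
F′′(0) = 0
F′′′(0) = -2
F^(4)(0) = -4
Dividing each by k! gives the coefficients c_0, ..., c_4.

-u^4/6 - u^3/3 + u + 1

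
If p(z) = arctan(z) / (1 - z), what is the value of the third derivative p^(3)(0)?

4

Multiply the numerator's expansion by the denominator's geometric series.
From the series, [z^3] p = 2/3; multiply by 3! = 6 to get 4.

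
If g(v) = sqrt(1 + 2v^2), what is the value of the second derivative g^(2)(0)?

2

The coefficient of v^2 in the expansion is 1, so g′′(0) = 2! * (1) = 2.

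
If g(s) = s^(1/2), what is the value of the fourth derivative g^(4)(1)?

-15/16

The coefficient of (s - 1)^4 in the expansion is -5/128, so g^(4)(1) = 4! * (-5/128) = -15/16.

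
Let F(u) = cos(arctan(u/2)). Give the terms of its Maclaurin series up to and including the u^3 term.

1 - u^2/8

Substitute the inner expansion into the outer series and collect powers.
[u^0] = 1;  [u^1] = 0;  [u^2] = -1/8;  [u^3] = 0.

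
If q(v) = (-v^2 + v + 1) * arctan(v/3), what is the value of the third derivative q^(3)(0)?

-56/27

Shift and add copies of the series according to the polynomial's terms.
From the series, [v^3] q = -28/81; multiply by 3! = 6 to get -56/27.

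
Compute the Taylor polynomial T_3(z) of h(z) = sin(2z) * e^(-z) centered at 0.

Multiply the two series term by term and collect like powers.

-z^3/3 - 2*z^2 + 2*z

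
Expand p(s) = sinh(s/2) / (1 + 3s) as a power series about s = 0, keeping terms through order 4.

Write out both Maclaurin series and multiply, keeping only the needed powers.
p(0) = 0
p′(0) = 1/2
p′′(0) = -3
p′′′(0) = 217/8
p^(4)(0) = -651/2
Then c_k = p^(k)(0)/k! gives each Taylor coefficient.

-217*s^4/16 + 217*s^3/48 - 3*s^2/2 + s/2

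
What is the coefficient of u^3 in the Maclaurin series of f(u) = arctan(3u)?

f(0) = 0
f′(0) = 3
f′′(0) = 0
f′′′(0) = -54

-9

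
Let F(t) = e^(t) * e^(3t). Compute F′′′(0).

64

Write out both Maclaurin series and multiply, keeping only the needed powers.
The coefficient of t^3 in the expansion is 32/3, so F′′′(0) = 3! * (32/3) = 64.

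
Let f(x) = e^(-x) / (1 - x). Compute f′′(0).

Use 1/(1 - r) = Σ r^k on the denominator, then take the Cauchy product.
The coefficient of x^2 in the expansion is 1/2, so f′′(0) = 2! * (1/2) = 1.

1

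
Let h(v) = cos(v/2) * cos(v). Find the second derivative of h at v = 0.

Take the Cauchy product of the two expansions.
The coefficient of v^2 in the expansion is -5/8, so h′′(0) = 2! * (-5/8) = -5/4.

-5/4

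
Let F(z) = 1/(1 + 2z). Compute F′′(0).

8

The coefficient of z^2 in the expansion is 4, so F′′(0) = 2! * (4) = 8.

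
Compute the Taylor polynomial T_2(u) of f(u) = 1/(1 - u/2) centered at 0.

f(0) = 1
f′(0) = 1/2
f′′(0) = 1/2
Then c_k = f^(k)(0)/k! gives each Taylor coefficient.

u^2/4 + u/2 + 1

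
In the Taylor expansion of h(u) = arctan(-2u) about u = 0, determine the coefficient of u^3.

8/3

h(0) = 0
h′(0) = -2
h′′(0) = 0
h′′′(0) = 16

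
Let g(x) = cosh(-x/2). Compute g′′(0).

Apply the Taylor formula c_k = f^(k)(a)/k!.
From the series, [x^2] g = 1/8; multiply by 2! = 2 to get 1/4.

1/4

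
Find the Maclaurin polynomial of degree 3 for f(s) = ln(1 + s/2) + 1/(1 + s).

-23*s^3/24 + 7*s^2/8 - s/2 + 1

Expand each term separately and add.
f(0) = 1
f′(0) = -1/2
f′′(0) = 7/4
f′′′(0) = -23/4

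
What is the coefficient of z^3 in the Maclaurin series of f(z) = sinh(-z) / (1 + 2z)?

-25/6

Write out both Maclaurin series and multiply, keeping only the needed powers.
f(0) = 0
f′(0) = -1
f′′(0) = 4
f′′′(0) = -25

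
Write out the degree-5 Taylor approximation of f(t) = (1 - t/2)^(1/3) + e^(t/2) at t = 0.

Expand each term separately and add.
f(0) = 2
f′(0) = 1/3
f′′(0) = 7/36
f′′′(0) = 17/216
f^(4)(0) = 1/1296
f^(5)(0) = -637/7776
Dividing each by k! gives the coefficients c_0, ..., c_5.

-637*t^5/933120 + t^4/31104 + 17*t^3/1296 + 7*t^2/72 + t/3 + 2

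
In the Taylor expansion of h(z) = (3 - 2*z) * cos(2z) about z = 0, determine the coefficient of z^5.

-4/3

Multiply each power in the prefactor through the base expansion.
h(0) = 3
h′(0) = -2
h′′(0) = -12
h′′′(0) = 24
h^(4)(0) = 48
h^(5)(0) = -160
So c_5 = h^(5)(0)/5! = -4/3.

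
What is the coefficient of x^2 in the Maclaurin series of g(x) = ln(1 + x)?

-1/2

[x^0] = 0;  [x^1] = 1;  [x^2] = -1/2.
So c_2 = g′′(0)/2! = -1/2.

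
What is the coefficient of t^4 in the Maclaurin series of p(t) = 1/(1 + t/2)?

1/16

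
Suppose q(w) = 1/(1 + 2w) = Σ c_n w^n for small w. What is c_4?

16

Differentiate repeatedly and evaluate at the center.
[w^0] = 1;  [w^1] = -2;  [w^2] = 4;  [w^3] = -8;  [w^4] = 16.
So c_4 = q^(4)(0)/4! = 16.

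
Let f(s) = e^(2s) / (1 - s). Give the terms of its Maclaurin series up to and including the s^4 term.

7*s^4 + 19*s^3/3 + 5*s^2 + 3*s + 1

Use 1/(1 - r) = Σ r^k on the denominator, then take the Cauchy product.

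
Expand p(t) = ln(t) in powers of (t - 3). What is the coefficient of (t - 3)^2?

Use the known series and substitute for the argument.
p(3) = ln(3)
p′(3) = 1/3
p′′(3) = -1/9

-1/18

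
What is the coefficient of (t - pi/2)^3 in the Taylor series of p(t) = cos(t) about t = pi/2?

[(t - pi/2)^0] = 0;  [(t - pi/2)^1] = -1;  [(t - pi/2)^2] = 0;  [(t - pi/2)^3] = 1/6.

1/6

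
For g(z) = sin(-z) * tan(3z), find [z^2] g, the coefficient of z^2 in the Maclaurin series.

Write out both Maclaurin series and multiply, keeping only the needed powers.
[z^0] = 0;  [z^1] = 0;  [z^2] = -3.

-3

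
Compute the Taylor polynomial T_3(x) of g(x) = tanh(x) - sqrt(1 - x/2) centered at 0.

-125*x^3/384 + x^2/32 + 5*x/4 - 1

Combine the two series term by term.
g(0) = -1
g′(0) = 5/4
g′′(0) = 1/16
g′′′(0) = -125/64
The Taylor polynomial is Σ g^(k)(0)/k! · x^k.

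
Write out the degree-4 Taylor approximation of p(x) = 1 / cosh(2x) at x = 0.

Divide the numerator series by the denominator series (power-series long division).
p(0) = 1
p′(0) = 0
p′′(0) = -4
p′′′(0) = 0
p^(4)(0) = 80
Then c_k = p^(k)(0)/k! gives each Taylor coefficient.

10*x^4/3 - 2*x^2 + 1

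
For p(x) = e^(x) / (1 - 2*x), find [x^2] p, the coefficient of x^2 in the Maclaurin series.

13/2

Use 1/(1 - r) = Σ r^k on the denominator, then take the Cauchy product.
p(0) = 1
p′(0) = 3
p′′(0) = 13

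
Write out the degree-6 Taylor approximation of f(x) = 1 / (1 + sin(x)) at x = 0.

Use the geometric series for the reciprocal, then substitute.
f(0) = 1
f′(0) = -1
f′′(0) = 2
f′′′(0) = -5
f^(4)(0) = 16
f^(5)(0) = -61
f^(6)(0) = 272
The Taylor polynomial is Σ f^(k)(0)/k! · x^k.

17*x^6/45 - 61*x^5/120 + 2*x^4/3 - 5*x^3/6 + x^2 - x + 1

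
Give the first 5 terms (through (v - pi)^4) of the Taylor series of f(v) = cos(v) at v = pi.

f(pi) = -1
f′(pi) = 0
f′′(pi) = 1
f′′′(pi) = 0
f^(4)(pi) = -1
Then c_k = f^(k)(pi)/k! gives each Taylor coefficient.

-(v - pi)^4/24 + (v - pi)^2/2 - 1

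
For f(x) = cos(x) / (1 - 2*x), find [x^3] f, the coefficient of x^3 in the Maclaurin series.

7

Expand 1/(denominator) as a geometric series and multiply by the numerator's series.
f(0) = 1
f′(0) = 2
f′′(0) = 7
f′′′(0) = 42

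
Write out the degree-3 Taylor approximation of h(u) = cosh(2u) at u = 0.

[u^0] = 1;  [u^1] = 0;  [u^2] = 2;  [u^3] = 0.

2*u^2 + 1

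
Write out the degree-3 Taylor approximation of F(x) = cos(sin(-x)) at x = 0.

Plug the Maclaurin series of the inner function into that of the outer and collect terms.
F(0) = 1
F′(0) = 0
F′′(0) = -1
F′′′(0) = 0

1 - x^2/2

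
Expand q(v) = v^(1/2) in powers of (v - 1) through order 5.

Compute the successive derivatives at the expansion point and divide by k!.
[(v - 1)^0] = 1;  [(v - 1)^1] = 1/2;  [(v - 1)^2] = -1/8;  [(v - 1)^3] = 1/16;  [(v - 1)^4] = -5/128;  [(v - 1)^5] = 7/256.

7*(v - 1)^5/256 - 5*(v - 1)^4/128 + (v - 1)^3/16 - (v - 1)^2/8 + (v - 1)/2 + 1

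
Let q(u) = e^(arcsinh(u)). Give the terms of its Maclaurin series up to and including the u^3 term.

u^2/2 + u + 1

Substitute the inner expansion into the outer series and collect powers.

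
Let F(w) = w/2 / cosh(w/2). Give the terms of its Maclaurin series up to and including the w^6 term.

Invert the denominator's series and multiply.
[w^0] = 0;  [w^1] = 1/2;  [w^2] = 0;  [w^3] = -1/16;  [w^4] = 0;  [w^5] = 5/768;  [w^6] = 0.

5*w^5/768 - w^3/16 + w/2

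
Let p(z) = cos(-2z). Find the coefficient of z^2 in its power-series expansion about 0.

p(0) = 1
p′(0) = 0
p′′(0) = -4
Then c_k = p^(k)(0)/k! gives each Taylor coefficient.

-2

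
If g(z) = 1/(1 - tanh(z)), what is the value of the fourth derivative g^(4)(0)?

8

Let u equal the inner series; expand the outer function in u and truncate.
The coefficient of z^4 in the expansion is 1/3, so g^(4)(0) = 4! * (1/3) = 8.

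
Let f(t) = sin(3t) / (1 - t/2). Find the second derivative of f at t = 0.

3

Multiply the two series term by term and collect like powers.
The coefficient of t^2 in the expansion is 3/2, so f′′(0) = 2! * (3/2) = 3.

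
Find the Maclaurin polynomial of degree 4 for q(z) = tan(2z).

8*z^3/3 + 2*z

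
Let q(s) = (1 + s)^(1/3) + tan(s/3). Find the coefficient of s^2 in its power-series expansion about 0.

Expand each term separately and add.
q(0) = 1
q′(0) = 2/3
q′′(0) = -2/9
Dividing each by k! gives the coefficients c_0, ..., c_2.

-1/9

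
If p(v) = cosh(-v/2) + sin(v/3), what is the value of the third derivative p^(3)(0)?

Expand each term separately and add.
From the series, [v^3] p = -1/162; multiply by 3! = 6 to get -1/27.

-1/27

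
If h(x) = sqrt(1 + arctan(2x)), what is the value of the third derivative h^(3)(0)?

-5

Substitute the inner expansion into the outer series and collect powers.
From the series, [x^3] h = -5/6; multiply by 3! = 6 to get -5.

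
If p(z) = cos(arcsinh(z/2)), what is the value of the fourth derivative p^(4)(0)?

Compose series: expand the inner function first, then feed it into the outer expansion.
The coefficient of z^4 in the expansion is 5/384, so p^(4)(0) = 4! * (5/384) = 5/16.

5/16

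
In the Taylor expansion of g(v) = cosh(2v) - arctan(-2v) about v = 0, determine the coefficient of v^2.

2

Combine the two series term by term.
g(0) = 1
g′(0) = 2
g′′(0) = 4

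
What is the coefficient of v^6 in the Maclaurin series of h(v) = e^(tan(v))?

59/240

Let u equal the inner series; expand the outer function in u and truncate.
h(0) = 1
h′(0) = 1
h′′(0) = 1
h′′′(0) = 3
h^(4)(0) = 9
h^(5)(0) = 37
h^(6)(0) = 177
Dividing each by k! gives the coefficients c_0, ..., c_6.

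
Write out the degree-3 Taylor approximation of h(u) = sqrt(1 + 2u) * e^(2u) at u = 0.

17*u^3/6 + 7*u^2/2 + 3*u + 1

Take the Cauchy product of the two expansions.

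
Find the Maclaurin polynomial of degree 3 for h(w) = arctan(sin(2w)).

Plug the Maclaurin series of the inner function into that of the outer and collect terms.
[w^0] = 0;  [w^1] = 2;  [w^2] = 0;  [w^3] = -4.

-4*w^3 + 2*w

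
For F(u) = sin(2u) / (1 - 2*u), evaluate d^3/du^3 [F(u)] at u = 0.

40

Use 1/(1 - r) = Σ r^k on the denominator, then take the Cauchy product.
From the series, [u^3] F = 20/3; multiply by 3! = 6 to get 40.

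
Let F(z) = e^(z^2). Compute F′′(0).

From the series, [z^2] F = 1; multiply by 2! = 2 to get 2.

2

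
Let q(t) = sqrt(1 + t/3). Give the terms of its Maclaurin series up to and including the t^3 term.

t^3/432 - t^2/72 + t/6 + 1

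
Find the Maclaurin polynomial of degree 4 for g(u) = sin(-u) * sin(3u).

Take the Cauchy product of the two expansions.
g(0) = 0
g′(0) = 0
g′′(0) = -6
g′′′(0) = 0
g^(4)(0) = 120

5*u^4 - 3*u^2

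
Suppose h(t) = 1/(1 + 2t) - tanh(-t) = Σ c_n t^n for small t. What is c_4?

Add the two expansions coefficient-wise.
[t^0] = 1;  [t^1] = -1;  [t^2] = 4;  [t^3] = -25/3;  [t^4] = 16.

16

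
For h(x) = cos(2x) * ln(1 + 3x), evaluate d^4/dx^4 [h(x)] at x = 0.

Take the Cauchy product of the two expansions.
The coefficient of x^4 in the expansion is -45/4, so h^(4)(0) = 4! * (-45/4) = -270.

-270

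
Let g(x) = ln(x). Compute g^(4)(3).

From the series, [(x - 3)^4] g = -1/324; multiply by 4! = 24 to get -2/27.

-2/27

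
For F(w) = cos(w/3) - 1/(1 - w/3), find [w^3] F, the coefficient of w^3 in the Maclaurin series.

-1/27

Combine the two series term by term.
F(0) = 0
F′(0) = -1/3
F′′(0) = -1/3
F′′′(0) = -2/9
The Taylor polynomial is Σ F^(k)(0)/k! · w^k.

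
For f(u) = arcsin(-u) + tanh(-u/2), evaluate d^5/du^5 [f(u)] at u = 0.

-19/2

Expand each term separately and add.
The coefficient of u^5 in the expansion is -19/240, so f^(5)(0) = 5! * (-19/240) = -19/2.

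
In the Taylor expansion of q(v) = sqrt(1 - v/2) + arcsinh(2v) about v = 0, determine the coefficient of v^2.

-1/32

Expand each term separately and add.
q(0) = 1
q′(0) = 7/4
q′′(0) = -1/16
So c_2 = q′′(0)/2! = -1/32.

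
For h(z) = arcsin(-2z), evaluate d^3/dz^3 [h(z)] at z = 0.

The coefficient of z^3 in the expansion is -4/3, so h′′′(0) = 3! * (-4/3) = -8.

-8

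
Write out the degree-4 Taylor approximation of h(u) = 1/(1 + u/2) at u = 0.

u^4/16 - u^3/8 + u^2/4 - u/2 + 1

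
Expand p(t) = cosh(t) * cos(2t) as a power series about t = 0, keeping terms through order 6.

Write out both Maclaurin series and multiply, keeping only the needed powers.
p(0) = 1
p′(0) = 0
p′′(0) = -3
p′′′(0) = 0
p^(4)(0) = -7
p^(5)(0) = 0
p^(6)(0) = 117

13*t^6/80 - 7*t^4/24 - 3*t^2/2 + 1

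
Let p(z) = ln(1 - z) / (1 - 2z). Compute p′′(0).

Multiply the two series term by term and collect like powers.
From the series, [z^2] p = -5/2; multiply by 2! = 2 to get -5.

-5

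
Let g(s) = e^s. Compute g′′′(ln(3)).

3

Apply the Taylor formula c_k = f^(k)(a)/k!.
The coefficient of (s - ln(3))^3 in the expansion is 1/2, so g′′′(ln(3)) = 3! * (1/2) = 3.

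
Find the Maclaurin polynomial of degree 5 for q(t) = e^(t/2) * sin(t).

Write out both Maclaurin series and multiply, keeping only the needed powers.
q(0) = 0
q′(0) = 1
q′′(0) = 1
q′′′(0) = -1/4
q^(4)(0) = -3/2
q^(5)(0) = -19/16
The Taylor polynomial is Σ q^(k)(0)/k! · t^k.

-19*t^5/1920 - t^4/16 - t^3/24 + t^2/2 + t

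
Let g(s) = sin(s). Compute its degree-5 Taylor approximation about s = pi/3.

g(pi/3) = sqrt(3)/2
g′(pi/3) = 1/2
g′′(pi/3) = -sqrt(3)/2
g′′′(pi/3) = -1/2
g^(4)(pi/3) = sqrt(3)/2
g^(5)(pi/3) = 1/2

(s - pi/3)^5/240 + sqrt(3)*(s - pi/3)^4/48 - (s - pi/3)^3/12 - sqrt(3)*(s - pi/3)^2/4 + (s - pi/3)/2 + sqrt(3)/2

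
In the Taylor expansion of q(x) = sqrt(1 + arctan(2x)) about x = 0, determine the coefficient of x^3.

Compose series: expand the inner function first, then feed it into the outer expansion.
q(0) = 1
q′(0) = 1
q′′(0) = -1
q′′′(0) = -5
The Taylor polynomial is Σ q^(k)(0)/k! · x^k.

-5/6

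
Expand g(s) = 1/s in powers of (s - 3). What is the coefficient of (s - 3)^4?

[(s - 3)^0] = 1/3;  [(s - 3)^1] = -1/9;  [(s - 3)^2] = 1/27;  [(s - 3)^3] = -1/81;  [(s - 3)^4] = 1/243.

1/243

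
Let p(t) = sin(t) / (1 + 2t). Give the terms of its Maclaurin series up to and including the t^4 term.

Write out both Maclaurin series and multiply, keeping only the needed powers.
p(0) = 0
p′(0) = 1
p′′(0) = -4
p′′′(0) = 23
p^(4)(0) = -184
The Taylor polynomial is Σ p^(k)(0)/k! · t^k.

-23*t^4/3 + 23*t^3/6 - 2*t^2 + t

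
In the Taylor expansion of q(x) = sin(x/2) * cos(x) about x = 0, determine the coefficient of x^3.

-13/48

Multiply the two series term by term and collect like powers.
q(0) = 0
q′(0) = 1/2
q′′(0) = 0
q′′′(0) = -13/8
So c_3 = q′′′(0)/3! = -13/48.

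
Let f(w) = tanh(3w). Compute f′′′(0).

-54

From the series, [w^3] f = -9; multiply by 3! = 6 to get -54.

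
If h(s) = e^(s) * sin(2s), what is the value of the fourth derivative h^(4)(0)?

-24

Take the Cauchy product of the two expansions.
The coefficient of s^4 in the expansion is -1, so h^(4)(0) = 4! * (-1) = -24.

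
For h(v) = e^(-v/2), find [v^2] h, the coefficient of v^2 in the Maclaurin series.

h(0) = 1
h′(0) = -1/2
h′′(0) = 1/4
The Taylor polynomial is Σ h^(k)(0)/k! · v^k.

1/8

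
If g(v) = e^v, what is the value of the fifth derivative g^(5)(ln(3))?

3

The coefficient of (v - ln(3))^5 in the expansion is 1/40, so g^(5)(ln(3)) = 5! * (1/40) = 3.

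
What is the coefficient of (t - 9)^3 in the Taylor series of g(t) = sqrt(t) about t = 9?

1/3888

g(9) = 3
g′(9) = 1/6
g′′(9) = -1/108
g′′′(9) = 1/648
So c_3 = g′′′(9)/3! = 1/3888.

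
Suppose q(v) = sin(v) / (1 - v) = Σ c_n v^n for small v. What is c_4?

Use 1/(1 - r) = Σ r^k on the denominator, then take the Cauchy product.
q(0) = 0
q′(0) = 1
q′′(0) = 2
q′′′(0) = 5
q^(4)(0) = 20
So c_4 = q^(4)(0)/4! = 5/6.

5/6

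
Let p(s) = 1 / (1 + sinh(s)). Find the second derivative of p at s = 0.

2

Use the geometric series for the reciprocal, then substitute.
The coefficient of s^2 in the expansion is 1, so p′′(0) = 2! * (1) = 2.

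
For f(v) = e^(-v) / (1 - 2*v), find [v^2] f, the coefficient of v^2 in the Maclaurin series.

Use 1/(1 - r) = Σ r^k on the denominator, then take the Cauchy product.

5/2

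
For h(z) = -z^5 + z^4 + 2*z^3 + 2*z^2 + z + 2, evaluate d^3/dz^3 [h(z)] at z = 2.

-180

The coefficient of (z - 2)^3 in the expansion is -30, so h′′′(2) = 3! * (-30) = -180.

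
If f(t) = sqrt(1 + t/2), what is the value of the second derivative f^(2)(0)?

-1/16

The coefficient of t^2 in the expansion is -1/32, so f′′(0) = 2! * (-1/32) = -1/16.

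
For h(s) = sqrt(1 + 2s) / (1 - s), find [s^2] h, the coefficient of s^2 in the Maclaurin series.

3/2

Multiply the two series term by term and collect like powers.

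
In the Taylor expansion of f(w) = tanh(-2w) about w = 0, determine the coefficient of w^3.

8/3

f(0) = 0
f′(0) = -2
f′′(0) = 0
f′′′(0) = 16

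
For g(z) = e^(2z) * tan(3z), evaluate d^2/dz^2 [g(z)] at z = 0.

Take the Cauchy product of the two expansions.
The coefficient of z^2 in the expansion is 6, so g′′(0) = 2! * (6) = 12.

12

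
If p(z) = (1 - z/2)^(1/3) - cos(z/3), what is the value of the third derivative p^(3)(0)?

-5/108

Combine the two series term by term.
From the series, [z^3] p = -5/648; multiply by 3! = 6 to get -5/108.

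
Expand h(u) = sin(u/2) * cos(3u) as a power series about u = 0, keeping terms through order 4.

-109*u^3/48 + u/2

Multiply the two series term by term and collect like powers.
[u^0] = 0;  [u^1] = 1/2;  [u^2] = 0;  [u^3] = -109/48;  [u^4] = 0.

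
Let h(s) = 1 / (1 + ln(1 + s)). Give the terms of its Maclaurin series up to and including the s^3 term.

-7*s^3/3 + 3*s^2/2 - s + 1

Expand as Σ (-1)^k u^k with u equal to the inner function's series.
[s^0] = 1;  [s^1] = -1;  [s^2] = 3/2;  [s^3] = -7/3.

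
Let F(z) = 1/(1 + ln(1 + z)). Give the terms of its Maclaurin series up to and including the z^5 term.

Let u equal the inner series; expand the outer function in u and truncate.
F(0) = 1
F′(0) = -1
F′′(0) = 3
F′′′(0) = -14
F^(4)(0) = 88
F^(5)(0) = -694

-347*z^5/60 + 11*z^4/3 - 7*z^3/3 + 3*z^2/2 - z + 1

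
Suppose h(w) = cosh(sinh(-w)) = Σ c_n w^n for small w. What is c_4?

5/24

Compose series: expand the inner function first, then feed it into the outer expansion.
h(0) = 1
h′(0) = 0
h′′(0) = 1
h′′′(0) = 0
h^(4)(0) = 5
So c_4 = h^(4)(0)/4! = 5/24.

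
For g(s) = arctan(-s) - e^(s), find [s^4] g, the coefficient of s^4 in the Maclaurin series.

Add the two expansions coefficient-wise.
[s^0] = -1;  [s^1] = -2;  [s^2] = -1/2;  [s^3] = 1/6;  [s^4] = -1/24.
So c_4 = g^(4)(0)/4! = -1/24.

-1/24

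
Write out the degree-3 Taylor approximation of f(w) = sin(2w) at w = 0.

f(0) = 0
f′(0) = 2
f′′(0) = 0
f′′′(0) = -8
Then c_k = f^(k)(0)/k! gives each Taylor coefficient.

-4*w^3/3 + 2*w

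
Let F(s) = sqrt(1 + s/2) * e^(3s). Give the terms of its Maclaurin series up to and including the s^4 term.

Expand each factor separately, then convolve coefficients.
[s^0] = 1;  [s^1] = 13/4;  [s^2] = 167/32;  [s^3] = 709/128;  [s^4] = 8971/2048.

8971*s^4/2048 + 709*s^3/128 + 167*s^2/32 + 13*s/4 + 1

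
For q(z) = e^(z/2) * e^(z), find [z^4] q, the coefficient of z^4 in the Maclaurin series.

Expand each factor separately, then convolve coefficients.
q(0) = 1
q′(0) = 3/2
q′′(0) = 9/4
q′′′(0) = 27/8
q^(4)(0) = 81/16

27/128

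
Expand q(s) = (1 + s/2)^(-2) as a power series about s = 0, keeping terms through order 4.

q(0) = 1
q′(0) = -1
q′′(0) = 3/2
q′′′(0) = -3
q^(4)(0) = 15/2
Dividing each by k! gives the coefficients c_0, ..., c_4.

5*s^4/16 - s^3/2 + 3*s^2/4 - s + 1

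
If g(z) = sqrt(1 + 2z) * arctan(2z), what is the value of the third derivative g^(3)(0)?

-22

Expand each factor separately, then convolve coefficients.
The coefficient of z^3 in the expansion is -11/3, so g′′′(0) = 3! * (-11/3) = -22.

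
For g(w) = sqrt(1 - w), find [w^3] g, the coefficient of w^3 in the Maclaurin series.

-1/16

Differentiate repeatedly and evaluate at the center.
[w^0] = 1;  [w^1] = -1/2;  [w^2] = -1/8;  [w^3] = -1/16.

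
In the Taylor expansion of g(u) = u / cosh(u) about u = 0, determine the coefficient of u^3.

Divide the numerator series by the denominator series (power-series long division).
[u^0] = 0;  [u^1] = 1;  [u^2] = 0;  [u^3] = -1/2.

-1/2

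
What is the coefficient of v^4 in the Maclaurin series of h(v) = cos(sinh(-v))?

-1/8

Let u equal the inner series; expand the outer function in u and truncate.
h(0) = 1
h′(0) = 0
h′′(0) = -1
h′′′(0) = 0
h^(4)(0) = -3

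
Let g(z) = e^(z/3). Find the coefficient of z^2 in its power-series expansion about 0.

Differentiate repeatedly and evaluate at the center.
g(0) = 1
g′(0) = 1/3
g′′(0) = 1/9

1/18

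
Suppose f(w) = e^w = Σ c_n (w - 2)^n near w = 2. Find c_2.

e^(2)/2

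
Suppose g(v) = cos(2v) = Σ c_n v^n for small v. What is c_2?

-2

[v^0] = 1;  [v^1] = 0;  [v^2] = -2.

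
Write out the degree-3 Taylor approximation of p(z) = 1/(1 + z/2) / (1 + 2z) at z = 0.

-85*z^3/8 + 21*z^2/4 - 5*z/2 + 1

Take the Cauchy product of the two expansions.
p(0) = 1
p′(0) = -5/2
p′′(0) = 21/2
p′′′(0) = -255/4
Dividing each by k! gives the coefficients c_0, ..., c_3.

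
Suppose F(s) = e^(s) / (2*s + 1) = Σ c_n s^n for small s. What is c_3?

-29/6

Expand 1/(denominator) as a geometric series and multiply by the numerator's series.
F(0) = 1
F′(0) = -1
F′′(0) = 5
F′′′(0) = -29
Then c_k = F^(k)(0)/k! gives each Taylor coefficient.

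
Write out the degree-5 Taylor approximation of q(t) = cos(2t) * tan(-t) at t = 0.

Write out both Maclaurin series and multiply, keeping only the needed powers.

-2*t^5/15 + 5*t^3/3 - t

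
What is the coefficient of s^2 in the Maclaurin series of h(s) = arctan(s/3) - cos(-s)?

1/2

Add the two expansions coefficient-wise.
[s^0] = -1;  [s^1] = 1/3;  [s^2] = 1/2.
So c_2 = h′′(0)/2! = 1/2.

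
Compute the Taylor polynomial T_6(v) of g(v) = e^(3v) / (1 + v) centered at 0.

Multiply the two series term by term and collect like powers.
g(0) = 1
g′(0) = 2
g′′(0) = 5
g′′′(0) = 12
g^(4)(0) = 33
g^(5)(0) = 78
g^(6)(0) = 261

29*v^6/80 + 13*v^5/20 + 11*v^4/8 + 2*v^3 + 5*v^2/2 + 2*v + 1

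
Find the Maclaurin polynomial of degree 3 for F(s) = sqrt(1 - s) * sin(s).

-7*s^3/24 - s^2/2 + s

Write out both Maclaurin series and multiply, keeping only the needed powers.
F(0) = 0
F′(0) = 1
F′′(0) = -1
F′′′(0) = -7/4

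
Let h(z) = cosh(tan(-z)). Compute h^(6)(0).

Let u equal the inner series; expand the outer function in u and truncate.
The coefficient of z^6 in the expansion is 59/240, so h^(6)(0) = 6! * (59/240) = 177.

177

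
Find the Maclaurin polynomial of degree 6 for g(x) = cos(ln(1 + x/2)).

Let u equal the inner series; expand the outer function in u and truncate.

-19*x^6/4608 + x^5/96 - 5*x^4/192 + x^3/16 - x^2/8 + 1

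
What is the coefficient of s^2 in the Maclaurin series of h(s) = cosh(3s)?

9/2

h(0) = 1
h′(0) = 0
h′′(0) = 9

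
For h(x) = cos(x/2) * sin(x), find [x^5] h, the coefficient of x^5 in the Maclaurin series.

61/1920

Take the Cauchy product of the two expansions.
[x^0] = 0;  [x^1] = 1;  [x^2] = 0;  [x^3] = -7/24;  [x^4] = 0;  [x^5] = 61/1920.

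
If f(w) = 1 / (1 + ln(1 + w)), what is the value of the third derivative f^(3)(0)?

Expand as Σ (-1)^k u^k with u equal to the inner function's series.
The coefficient of w^3 in the expansion is -7/3, so f′′′(0) = 3! * (-7/3) = -14.

-14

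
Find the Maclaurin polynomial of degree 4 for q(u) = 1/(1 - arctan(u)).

u^4/3 + 2*u^3/3 + u^2 + u + 1

Let u equal the inner series; expand the outer function in u and truncate.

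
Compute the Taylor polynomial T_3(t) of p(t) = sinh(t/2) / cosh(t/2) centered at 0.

Divide the numerator series by the denominator series (power-series long division).
[t^0] = 0;  [t^1] = 1/2;  [t^2] = 0;  [t^3] = -1/24.

-t^3/24 + t/2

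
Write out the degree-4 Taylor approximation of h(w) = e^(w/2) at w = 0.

Compute the successive derivatives at the expansion point and divide by k!.
h(0) = 1
h′(0) = 1/2
h′′(0) = 1/4
h′′′(0) = 1/8
h^(4)(0) = 1/16
Dividing each by k! gives the coefficients c_0, ..., c_4.

w^4/384 + w^3/48 + w^2/8 + w/2 + 1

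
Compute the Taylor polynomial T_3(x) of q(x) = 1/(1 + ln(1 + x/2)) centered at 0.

Compose series: expand the inner function first, then feed it into the outer expansion.
q(0) = 1
q′(0) = -1/2
q′′(0) = 3/4
q′′′(0) = -7/4
Then c_k = q^(k)(0)/k! gives each Taylor coefficient.

-7*x^3/24 + 3*x^2/8 - x/2 + 1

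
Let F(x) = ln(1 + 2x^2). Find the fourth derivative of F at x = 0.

-48

From the series, [x^4] F = -2; multiply by 4! = 24 to get -48.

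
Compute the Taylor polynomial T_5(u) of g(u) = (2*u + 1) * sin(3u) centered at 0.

Shift and add copies of the series according to the polynomial's terms.
g(0) = 0
g′(0) = 3
g′′(0) = 12
g′′′(0) = -27
g^(4)(0) = -216
g^(5)(0) = 243

81*u^5/40 - 9*u^4 - 9*u^3/2 + 6*u^2 + 3*u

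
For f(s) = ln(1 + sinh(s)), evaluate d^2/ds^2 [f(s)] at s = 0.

Compose series: expand the inner function first, then feed it into the outer expansion.
From the series, [s^2] f = -1/2; multiply by 2! = 2 to get -1.

-1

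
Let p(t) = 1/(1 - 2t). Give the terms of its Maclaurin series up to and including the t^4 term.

16*t^4 + 8*t^3 + 4*t^2 + 2*t + 1

Use the known series and substitute for the argument.
[t^0] = 1;  [t^1] = 2;  [t^2] = 4;  [t^3] = 8;  [t^4] = 16.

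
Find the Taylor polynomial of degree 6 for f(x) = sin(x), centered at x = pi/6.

-(x - pi/6)^6/1440 + sqrt(3)*(x - pi/6)^5/240 + (x - pi/6)^4/48 - sqrt(3)*(x - pi/6)^3/12 - (x - pi/6)^2/4 + sqrt(3)*(x - pi/6)/2 + 1/2

f(pi/6) = 1/2
f′(pi/6) = sqrt(3)/2
f′′(pi/6) = -1/2
f′′′(pi/6) = -sqrt(3)/2
f^(4)(pi/6) = 1/2
f^(5)(pi/6) = sqrt(3)/2
f^(6)(pi/6) = -1/2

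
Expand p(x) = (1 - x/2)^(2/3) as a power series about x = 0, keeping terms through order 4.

-7*x^4/3888 - x^3/162 - x^2/36 - x/3 + 1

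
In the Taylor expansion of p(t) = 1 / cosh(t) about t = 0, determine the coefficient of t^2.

-1/2

Invert the denominator's series and multiply.
p(0) = 1
p′(0) = 0
p′′(0) = -1
So c_2 = p′′(0)/2! = -1/2.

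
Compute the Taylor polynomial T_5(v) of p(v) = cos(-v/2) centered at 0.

[v^0] = 1;  [v^1] = 0;  [v^2] = -1/8;  [v^3] = 0;  [v^4] = 1/384;  [v^5] = 0.

v^4/384 - v^2/8 + 1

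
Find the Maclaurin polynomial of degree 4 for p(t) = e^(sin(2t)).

Plug the Maclaurin series of the inner function into that of the outer and collect terms.

-2*t^4 + 2*t^2 + 2*t + 1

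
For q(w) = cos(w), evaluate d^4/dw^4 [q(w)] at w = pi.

Apply the Taylor formula c_k = f^(k)(a)/k!.
The coefficient of (w - pi)^4 in the expansion is -1/24, so q^(4)(pi) = 4! * (-1/24) = -1.

-1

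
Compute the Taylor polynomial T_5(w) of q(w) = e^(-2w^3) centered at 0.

1 - 2*w^3

Differentiate repeatedly and evaluate at the center.
q(0) = 1
q′(0) = 0
q′′(0) = 0
q′′′(0) = -12
q^(4)(0) = 0
q^(5)(0) = 0
Dividing each by k! gives the coefficients c_0, ..., c_5.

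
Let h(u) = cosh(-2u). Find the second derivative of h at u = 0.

4

The coefficient of u^2 in the expansion is 2, so h′′(0) = 2! * (2) = 4.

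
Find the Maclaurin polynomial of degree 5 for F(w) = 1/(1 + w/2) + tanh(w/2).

Expand each term separately and add.
F(0) = 1
F′(0) = 0
F′′(0) = 1/2
F′′′(0) = -1
F^(4)(0) = 3/2
F^(5)(0) = -13/4
Then c_k = F^(k)(0)/k! gives each Taylor coefficient.

-13*w^5/480 + w^4/16 - w^3/6 + w^2/4 + 1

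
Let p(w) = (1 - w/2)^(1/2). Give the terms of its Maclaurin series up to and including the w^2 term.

Apply the Taylor formula c_k = f^(k)(a)/k!.

-w^2/32 - w/4 + 1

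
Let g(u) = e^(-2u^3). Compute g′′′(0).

-12

The coefficient of u^3 in the expansion is -2, so g′′′(0) = 3! * (-2) = -12.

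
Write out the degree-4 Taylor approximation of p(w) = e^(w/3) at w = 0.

w^4/1944 + w^3/162 + w^2/18 + w/3 + 1

Apply the Taylor formula c_k = f^(k)(a)/k!.
[w^0] = 1;  [w^1] = 1/3;  [w^2] = 1/18;  [w^3] = 1/162;  [w^4] = 1/1944.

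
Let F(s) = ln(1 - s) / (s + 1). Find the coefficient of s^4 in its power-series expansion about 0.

7/12

Use 1/(1 - r) = Σ r^k on the denominator, then take the Cauchy product.
F(0) = 0
F′(0) = -1
F′′(0) = 1
F′′′(0) = -5
F^(4)(0) = 14
Dividing each by k! gives the coefficients c_0, ..., c_4.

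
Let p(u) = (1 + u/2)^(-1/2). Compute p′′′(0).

From the series, [u^3] p = -5/128; multiply by 3! = 6 to get -15/64.

-15/64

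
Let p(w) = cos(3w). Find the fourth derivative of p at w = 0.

From the series, [w^4] p = 27/8; multiply by 4! = 24 to get 81.

81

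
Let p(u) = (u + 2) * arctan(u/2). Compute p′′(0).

Distribute the polynomial across the series and collect like powers.
The coefficient of u^2 in the expansion is 1/2, so p′′(0) = 2! * (1/2) = 1.

1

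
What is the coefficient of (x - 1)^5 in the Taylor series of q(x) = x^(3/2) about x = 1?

-3/256

[(x - 1)^0] = 1;  [(x - 1)^1] = 3/2;  [(x - 1)^2] = 3/8;  [(x - 1)^3] = -1/16;  [(x - 1)^4] = 3/128;  [(x - 1)^5] = -3/256.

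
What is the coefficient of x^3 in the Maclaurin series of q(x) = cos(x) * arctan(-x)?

5/6

Take the Cauchy product of the two expansions.
q(0) = 0
q′(0) = -1
q′′(0) = 0
q′′′(0) = 5
Then c_k = q^(k)(0)/k! gives each Taylor coefficient.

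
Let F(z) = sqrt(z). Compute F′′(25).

-1/500

Differentiate repeatedly and evaluate at the center.
The coefficient of (z - 25)^2 in the expansion is -1/1000, so F′′(25) = 2! * (-1/1000) = -1/500.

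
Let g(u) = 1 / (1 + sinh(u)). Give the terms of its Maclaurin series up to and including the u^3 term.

Expand as Σ (-1)^k u^k with u equal to the inner function's series.
g(0) = 1
g′(0) = -1
g′′(0) = 2
g′′′(0) = -7
Then c_k = g^(k)(0)/k! gives each Taylor coefficient.

-7*u^3/6 + u^2 - u + 1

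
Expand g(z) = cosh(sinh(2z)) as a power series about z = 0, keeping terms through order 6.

148*z^6/45 + 10*z^4/3 + 2*z^2 + 1

Plug the Maclaurin series of the inner function into that of the outer and collect terms.
g(0) = 1
g′(0) = 0
g′′(0) = 4
g′′′(0) = 0
g^(4)(0) = 80
g^(5)(0) = 0
g^(6)(0) = 2368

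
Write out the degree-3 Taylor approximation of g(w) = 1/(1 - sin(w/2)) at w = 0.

5*w^3/48 + w^2/4 + w/2 + 1

Plug the Maclaurin series of the inner function into that of the outer and collect terms.
g(0) = 1
g′(0) = 1/2
g′′(0) = 1/2
g′′′(0) = 5/8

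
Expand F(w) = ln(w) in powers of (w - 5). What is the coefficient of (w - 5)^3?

1/375

Use the known series and substitute for the argument.
F(5) = ln(5)
F′(5) = 1/5
F′′(5) = -1/25
F′′′(5) = 2/125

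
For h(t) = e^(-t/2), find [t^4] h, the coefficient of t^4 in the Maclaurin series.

1/384

c_4 = h^(4)(0)/4! = 1/384.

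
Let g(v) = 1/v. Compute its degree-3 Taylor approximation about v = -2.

-(v + 2)^3/16 - (v + 2)^2/8 - (v + 2)/4 - 1/2

Apply the Taylor formula c_k = f^(k)(a)/k!.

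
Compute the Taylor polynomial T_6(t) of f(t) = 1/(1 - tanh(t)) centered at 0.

Let u equal the inner series; expand the outer function in u and truncate.
f(0) = 1
f′(0) = 1
f′′(0) = 2
f′′′(0) = 4
f^(4)(0) = 8
f^(5)(0) = 16
f^(6)(0) = 32

2*t^6/45 + 2*t^5/15 + t^4/3 + 2*t^3/3 + t^2 + t + 1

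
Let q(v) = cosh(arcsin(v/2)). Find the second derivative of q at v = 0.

1/4

Let u equal the inner series; expand the outer function in u and truncate.
The coefficient of v^2 in the expansion is 1/8, so q′′(0) = 2! * (1/8) = 1/4.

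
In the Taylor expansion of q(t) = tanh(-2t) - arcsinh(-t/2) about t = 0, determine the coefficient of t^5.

Combine the two series term by term.
[t^0] = 0;  [t^1] = -3/2;  [t^2] = 0;  [t^3] = 127/48;  [t^4] = 0;  [t^5] = -3275/768.

-3275/768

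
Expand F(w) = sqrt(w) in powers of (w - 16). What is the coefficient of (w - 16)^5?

7/67108864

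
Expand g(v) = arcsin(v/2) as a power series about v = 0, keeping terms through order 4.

g(0) = 0
g′(0) = 1/2
g′′(0) = 0
g′′′(0) = 1/8
g^(4)(0) = 0

v^3/48 + v/2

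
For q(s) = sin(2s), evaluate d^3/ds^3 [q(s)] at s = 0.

The coefficient of s^3 in the expansion is -4/3, so q′′′(0) = 3! * (-4/3) = -8.

-8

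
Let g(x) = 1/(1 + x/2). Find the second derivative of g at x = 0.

The coefficient of x^2 in the expansion is 1/4, so g′′(0) = 2! * (1/4) = 1/2.

1/2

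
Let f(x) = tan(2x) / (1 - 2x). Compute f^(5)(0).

Take the Cauchy product of the two expansions.
From the series, [x^5] f = 704/15; multiply by 5! = 120 to get 5632.

5632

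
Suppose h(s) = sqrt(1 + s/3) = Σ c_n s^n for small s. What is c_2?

Differentiate repeatedly and evaluate at the center.
h(0) = 1
h′(0) = 1/6
h′′(0) = -1/36

-1/72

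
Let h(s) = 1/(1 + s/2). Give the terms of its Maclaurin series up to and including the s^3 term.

-s^3/8 + s^2/4 - s/2 + 1

Use the known series and substitute for the argument.
[s^0] = 1;  [s^1] = -1/2;  [s^2] = 1/4;  [s^3] = -1/8.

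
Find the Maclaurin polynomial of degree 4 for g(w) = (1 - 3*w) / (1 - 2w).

Multiply each power in the prefactor through the base expansion.
g(0) = 1
g′(0) = -1
g′′(0) = -4
g′′′(0) = -24
g^(4)(0) = -192
The Taylor polynomial is Σ g^(k)(0)/k! · w^k.

-8*w^4 - 4*w^3 - 2*w^2 - w + 1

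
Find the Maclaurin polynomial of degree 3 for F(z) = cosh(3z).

F(0) = 1
F′(0) = 0
F′′(0) = 9
F′′′(0) = 0
The Taylor polynomial is Σ F^(k)(0)/k! · z^k.

9*z^2/2 + 1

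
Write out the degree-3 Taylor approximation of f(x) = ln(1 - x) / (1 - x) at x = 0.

-11*x^3/6 - 3*x^2/2 - x

Take the Cauchy product of the two expansions.
f(0) = 0
f′(0) = -1
f′′(0) = -3
f′′′(0) = -11
Then c_k = f^(k)(0)/k! gives each Taylor coefficient.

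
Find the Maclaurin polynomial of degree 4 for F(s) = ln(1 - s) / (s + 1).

Multiply the numerator's expansion by the denominator's geometric series.
[s^0] = 0;  [s^1] = -1;  [s^2] = 1/2;  [s^3] = -5/6;  [s^4] = 7/12.

7*s^4/12 - 5*s^3/6 + s^2/2 - s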